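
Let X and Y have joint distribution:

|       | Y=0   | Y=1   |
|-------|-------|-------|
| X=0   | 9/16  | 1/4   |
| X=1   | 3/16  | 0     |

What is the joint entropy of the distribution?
H(X,Y) = -Σ P(X,Y) log₂ P(X,Y), summed over the non-zero cells:
H(X,Y) = -[(9/16)·log₂(9/16) + (1/4)·log₂(1/4) + (3/16)·log₂(3/16)]
  = 0.4669 + 0.5000 + 0.4528
  = 1.4197 bits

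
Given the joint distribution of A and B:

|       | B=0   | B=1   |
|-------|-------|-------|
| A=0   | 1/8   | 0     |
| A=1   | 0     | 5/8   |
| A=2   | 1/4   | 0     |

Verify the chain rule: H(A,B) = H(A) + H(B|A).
Left side:
H(A,B) = -[(1/8)·log₂(1/8) + (5/8)·log₂(5/8) + (1/4)·log₂(1/4)]
  = 0.3750 + 0.4238 + 0.5000
  = 1.2988 bits

Right side:
Marginal P(A) (row sums):
  P(A=0) = 1/8 + 0 = 1/8
  P(A=1) = 0 + 5/8 = 5/8
  P(A=2) = 1/4 + 0 = 1/4
H(A) = -[(1/8)·log₂(1/8) + (5/8)·log₂(5/8) + (1/4)·log₂(1/4)]
  = 0.3750 + 0.4238 + 0.5000
  = 1.2988 bits
H(B|A) = -Σ P(A,B)·log₂ P(B|A), where P(B|A) = P(A,B) / P(A)
  (cells with P(A,B) = 0 contribute 0)
  (A=0,B=0): P(B|A) = (1/8)/(1/8) = 1;  -(1/8)·log₂(1) = 0.0000
  (A=1,B=1): P(B|A) = (5/8)/(5/8) = 1;  -(5/8)·log₂(1) = 0.0000
  (A=2,B=0): P(B|A) = (1/4)/(1/4) = 1;  -(1/4)·log₂(1) = 0.0000
H(B|A) = 0.0000 + 0.0000 + 0.0000
  = 0.0000 bits
H(A) + H(B|A) = 1.2988 + 0.0000 = 1.2988 bits

Both sides equal 1.2988 bits, so the chain rule holds ✓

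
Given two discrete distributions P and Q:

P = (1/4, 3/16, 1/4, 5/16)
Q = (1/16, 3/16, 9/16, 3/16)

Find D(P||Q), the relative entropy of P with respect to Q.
D(P||Q) = Σ P(i) log₂(P(i)/Q(i))
  i=0: (1/4) × log₂((1/4)/(1/16)) = (1/4) × log₂(4) = 0.5000
  i=1: (3/16) × log₂((3/16)/(3/16)) = (3/16) × log₂(1) = 0.0000
  i=2: (1/4) × log₂((1/4)/(9/16)) = (1/4) × log₂(4/9) = -0.2925
  i=3: (5/16) × log₂((5/16)/(3/16)) = (5/16) × log₂(5/3) = 0.2303
D(P||Q) = 0.5000 + 0.0000 - 0.2925 + 0.2303
  = 0.4378 bits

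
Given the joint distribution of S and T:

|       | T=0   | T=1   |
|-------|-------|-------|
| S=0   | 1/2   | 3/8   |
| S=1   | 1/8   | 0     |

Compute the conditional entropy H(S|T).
Marginal P(T) (column sums):
  P(T=0) = 1/2 + 1/8 = 5/8
  P(T=1) = 3/8 + 0 = 3/8

H(S|T) = -Σ P(S,T)·log₂ P(S|T), where P(S|T) = P(S,T) / P(T)
  (cells with P(S,T) = 0 contribute 0)
  (S=0,T=0): P(S|T) = (1/2)/(5/8) = 4/5;  -(1/2)·log₂(4/5) = 0.1610
  (S=0,T=1): P(S|T) = (3/8)/(3/8) = 1;  -(3/8)·log₂(1) = 0.0000
  (S=1,T=0): P(S|T) = (1/8)/(5/8) = 1/5;  -(1/8)·log₂(1/5) = 0.2902
H(S|T) = 0.1610 + 0.0000 + 0.2902
  = 0.4512 bits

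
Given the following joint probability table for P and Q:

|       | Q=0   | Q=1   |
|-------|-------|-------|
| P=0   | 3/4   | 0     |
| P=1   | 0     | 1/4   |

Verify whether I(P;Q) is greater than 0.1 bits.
Marginal P(P) (row sums):
  P(P=0) = 3/4 + 0 = 3/4
  P(P=1) = 0 + 1/4 = 1/4
Marginal P(Q) (column sums):
  P(Q=0) = 3/4 + 0 = 3/4
  P(Q=1) = 0 + 1/4 = 1/4

H(P) = -[(3/4)·log₂(3/4) + (1/4)·log₂(1/4)]
  = 0.3113 + 0.5000
  = 0.8113 bits
H(Q) = -[(3/4)·log₂(3/4) + (1/4)·log₂(1/4)]
  = 0.3113 + 0.5000
  = 0.8113 bits
H(P,Q) = -[(3/4)·log₂(3/4) + (1/4)·log₂(1/4)]
  = 0.3113 + 0.5000
  = 0.8113 bits

I(P;Q) = H(P) + H(Q) - H(P,Q)
  = 0.8113 + 0.8113 - 0.8113
  = 0.8113 bits

Yes. I(P;Q) = 0.8113 bits, which is > 0.1 bits.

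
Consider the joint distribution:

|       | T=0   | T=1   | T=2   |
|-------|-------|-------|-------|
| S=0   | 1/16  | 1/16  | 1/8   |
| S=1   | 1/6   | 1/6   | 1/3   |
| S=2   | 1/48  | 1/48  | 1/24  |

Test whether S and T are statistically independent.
Marginal P(S) (row sums):
  P(S=0) = 1/16 + 1/16 + 1/8 = 1/4
  P(S=1) = 1/6 + 1/6 + 1/3 = 2/3
  P(S=2) = 1/48 + 1/48 + 1/24 = 1/12
Marginal P(T) (column sums):
  P(T=0) = 1/16 + 1/6 + 1/48 = 1/4
  P(T=1) = 1/16 + 1/6 + 1/48 = 1/4
  P(T=2) = 1/8 + 1/3 + 1/24 = 1/2

S and T are independent iff P(S=i,T=j) = P(S=i)·P(T=j) for every cell.
  P(S=0)·P(T=0) = 1/4 × 1/4 = 1/16 = P(S=0,T=0) ✓
  P(S=0)·P(T=1) = 1/4 × 1/4 = 1/16 = P(S=0,T=1) ✓
  P(S=0)·P(T=2) = 1/4 × 1/2 = 1/8 = P(S=0,T=2) ✓
  P(S=1)·P(T=0) = 2/3 × 1/4 = 1/6 = P(S=1,T=0) ✓
  P(S=1)·P(T=1) = 2/3 × 1/4 = 1/6 = P(S=1,T=1) ✓
  P(S=1)·P(T=2) = 2/3 × 1/2 = 1/3 = P(S=1,T=2) ✓
  P(S=2)·P(T=0) = 1/12 × 1/4 = 1/48 = P(S=2,T=0) ✓
  P(S=2)·P(T=1) = 1/12 × 1/4 = 1/48 = P(S=2,T=1) ✓
  P(S=2)·P(T=2) = 1/12 × 1/2 = 1/24 = P(S=2,T=2) ✓

Yes, S and T are independent: every cell factors, so I(S;T) = 0 bits.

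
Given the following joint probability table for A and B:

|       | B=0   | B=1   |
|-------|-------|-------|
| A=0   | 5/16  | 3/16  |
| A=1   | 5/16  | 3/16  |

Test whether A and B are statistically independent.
Marginal P(A) (row sums):
  P(A=0) = 5/16 + 3/16 = 1/2
  P(A=1) = 5/16 + 3/16 = 1/2
Marginal P(B) (column sums):
  P(B=0) = 5/16 + 5/16 = 5/8
  P(B=1) = 3/16 + 3/16 = 3/8

A and B are independent iff P(A=i,B=j) = P(A=i)·P(B=j) for every cell.
  P(A=0)·P(B=0) = 1/2 × 5/8 = 5/16 = P(A=0,B=0) ✓
  P(A=0)·P(B=1) = 1/2 × 3/8 = 3/16 = P(A=0,B=1) ✓
  P(A=1)·P(B=0) = 1/2 × 5/8 = 5/16 = P(A=1,B=0) ✓
  P(A=1)·P(B=1) = 1/2 × 3/8 = 3/16 = P(A=1,B=1) ✓

Yes, A and B are independent: every cell factors, so I(A;B) = 0 bits.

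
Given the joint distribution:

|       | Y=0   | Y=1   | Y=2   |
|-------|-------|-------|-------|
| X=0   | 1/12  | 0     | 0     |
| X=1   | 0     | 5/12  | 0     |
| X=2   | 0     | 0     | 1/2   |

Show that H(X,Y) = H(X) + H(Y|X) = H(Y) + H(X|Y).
Marginal P(X) (row sums):
  P(X=0) = 1/12 + 0 + 0 = 1/12
  P(X=1) = 0 + 5/12 + 0 = 5/12
  P(X=2) = 0 + 0 + 1/2 = 1/2
Marginal P(Y) (column sums):
  P(Y=0) = 1/12 + 0 + 0 = 1/12
  P(Y=1) = 0 + 5/12 + 0 = 5/12
  P(Y=2) = 0 + 0 + 1/2 = 1/2

Decomposition 1: H(X) + H(Y|X)
H(X) = -[(1/12)·log₂(1/12) + (5/12)·log₂(5/12) + (1/2)·log₂(1/2)]
  = 0.2987 + 0.5263 + 0.5000
  = 1.3250 bits
H(Y|X) = -Σ P(X,Y)·log₂ P(Y|X), where P(Y|X) = P(X,Y) / P(X)
  (cells with P(X,Y) = 0 contribute 0)
  (X=0,Y=0): P(Y|X) = (1/12)/(1/12) = 1;  -(1/12)·log₂(1) = 0.0000
  (X=1,Y=1): P(Y|X) = (5/12)/(5/12) = 1;  -(5/12)·log₂(1) = 0.0000
  (X=2,Y=2): P(Y|X) = (1/2)/(1/2) = 1;  -(1/2)·log₂(1) = 0.0000
H(Y|X) = 0.0000 + 0.0000 + 0.0000
  = 0.0000 bits
H(X) + H(Y|X) = 1.3250 + 0.0000 = 1.3250 bits

Decomposition 2: H(Y) + H(X|Y)
H(Y) = -[(1/12)·log₂(1/12) + (5/12)·log₂(5/12) + (1/2)·log₂(1/2)]
  = 0.2987 + 0.5263 + 0.5000
  = 1.3250 bits
H(X|Y) = -Σ P(X,Y)·log₂ P(X|Y), where P(X|Y) = P(X,Y) / P(Y)
  (cells with P(X,Y) = 0 contribute 0)
  (X=0,Y=0): P(X|Y) = (1/12)/(1/12) = 1;  -(1/12)·log₂(1) = 0.0000
  (X=1,Y=1): P(X|Y) = (5/12)/(5/12) = 1;  -(5/12)·log₂(1) = 0.0000
  (X=2,Y=2): P(X|Y) = (1/2)/(1/2) = 1;  -(1/2)·log₂(1) = 0.0000
H(X|Y) = 0.0000 + 0.0000 + 0.0000
  = 0.0000 bits
H(Y) + H(X|Y) = 1.3250 + 0.0000 = 1.3250 bits

Direct computation of the joint entropy:
H(X,Y) = -[(1/12)·log₂(1/12) + (5/12)·log₂(5/12) + (1/2)·log₂(1/2)]
  = 0.2987 + 0.5263 + 0.5000
  = 1.3250 bits

All three agree: H(X,Y) = 1.3250 bits ✓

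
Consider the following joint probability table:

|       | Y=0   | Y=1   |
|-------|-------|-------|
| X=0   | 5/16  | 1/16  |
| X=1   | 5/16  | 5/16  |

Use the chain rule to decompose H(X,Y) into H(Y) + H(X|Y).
By the chain rule: H(X,Y) = H(Y) + H(X|Y)

Marginal P(Y) (column sums):
  P(Y=0) = 5/16 + 5/16 = 5/8
  P(Y=1) = 1/16 + 5/16 = 3/8
H(Y) = -[(5/8)·log₂(5/8) + (3/8)·log₂(3/8)]
  = 0.4238 + 0.5306
  = 0.9544 bits
H(X|Y) = -Σ P(X,Y)·log₂ P(X|Y), where P(X|Y) = P(X,Y) / P(Y)
  (X=0,Y=0): P(X|Y) = (5/16)/(5/8) = 1/2;  -(5/16)·log₂(1/2) = 0.3125
  (X=0,Y=1): P(X|Y) = (1/16)/(3/8) = 1/6;  -(1/16)·log₂(1/6) = 0.1616
  (X=1,Y=0): P(X|Y) = (5/16)/(5/8) = 1/2;  -(5/16)·log₂(1/2) = 0.3125
  (X=1,Y=1): P(X|Y) = (5/16)/(3/8) = 5/6;  -(5/16)·log₂(5/6) = 0.0822
H(X|Y) = 0.3125 + 0.1616 + 0.3125 + 0.0822
  = 0.8688 bits

H(X,Y) = H(Y) + H(X|Y) = 0.9544 + 0.8688 = 1.8232 bits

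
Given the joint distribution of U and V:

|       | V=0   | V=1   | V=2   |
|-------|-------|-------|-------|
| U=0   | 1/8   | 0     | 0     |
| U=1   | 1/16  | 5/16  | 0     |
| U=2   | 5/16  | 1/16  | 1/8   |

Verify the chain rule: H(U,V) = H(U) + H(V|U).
Left side:
H(U,V) = -[(1/8)·log₂(1/8) + (1/16)·log₂(1/16) + (5/16)·log₂(5/16) + (5/16)·log₂(5/16) + (1/16)·log₂(1/16) + (1/8)·log₂(1/8)]
  = 0.3750 + 0.2500 + 0.5244 + 0.5244 + 0.2500 + 0.3750
  = 2.2988 bits

Right side:
Marginal P(U) (row sums):
  P(U=0) = 1/8 + 0 + 0 = 1/8
  P(U=1) = 1/16 + 5/16 + 0 = 3/8
  P(U=2) = 5/16 + 1/16 + 1/8 = 1/2
H(U) = -[(1/8)·log₂(1/8) + (3/8)·log₂(3/8) + (1/2)·log₂(1/2)]
  = 0.3750 + 0.5306 + 0.5000
  = 1.4056 bits
H(V|U) = -Σ P(U,V)·log₂ P(V|U), where P(V|U) = P(U,V) / P(U)
  (cells with P(U,V) = 0 contribute 0)
  (U=0,V=0): P(V|U) = (1/8)/(1/8) = 1;  -(1/8)·log₂(1) = 0.0000
  (U=1,V=0): P(V|U) = (1/16)/(3/8) = 1/6;  -(1/16)·log₂(1/6) = 0.1616
  (U=1,V=1): P(V|U) = (5/16)/(3/8) = 5/6;  -(5/16)·log₂(5/6) = 0.0822
  (U=2,V=0): P(V|U) = (5/16)/(1/2) = 5/8;  -(5/16)·log₂(5/8) = 0.2119
  (U=2,V=1): P(V|U) = (1/16)/(1/2) = 1/8;  -(1/16)·log₂(1/8) = 0.1875
  (U=2,V=2): P(V|U) = (1/8)/(1/2) = 1/4;  -(1/8)·log₂(1/4) = 0.2500
H(V|U) = 0.0000 + 0.1616 + 0.0822 + 0.2119 + 0.1875 + 0.2500
  = 0.8932 bits
H(U) + H(V|U) = 1.4056 + 0.8932 = 2.2988 bits

Both sides equal 2.2988 bits, so the chain rule holds ✓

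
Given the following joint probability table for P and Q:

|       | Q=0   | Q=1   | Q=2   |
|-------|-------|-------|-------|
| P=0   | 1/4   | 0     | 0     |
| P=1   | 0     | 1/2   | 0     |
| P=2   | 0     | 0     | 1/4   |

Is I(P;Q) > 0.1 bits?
Marginal P(P) (row sums):
  P(P=0) = 1/4 + 0 + 0 = 1/4
  P(P=1) = 0 + 1/2 + 0 = 1/2
  P(P=2) = 0 + 0 + 1/4 = 1/4
Marginal P(Q) (column sums):
  P(Q=0) = 1/4 + 0 + 0 = 1/4
  P(Q=1) = 0 + 1/2 + 0 = 1/2
  P(Q=2) = 0 + 0 + 1/4 = 1/4

H(P) = -[(1/4)·log₂(1/4) + (1/2)·log₂(1/2) + (1/4)·log₂(1/4)]
  = 0.5000 + 0.5000 + 0.5000
  = 1.5000 bits
H(Q) = -[(1/4)·log₂(1/4) + (1/2)·log₂(1/2) + (1/4)·log₂(1/4)]
  = 0.5000 + 0.5000 + 0.5000
  = 1.5000 bits
H(P,Q) = -[(1/4)·log₂(1/4) + (1/2)·log₂(1/2) + (1/4)·log₂(1/4)]
  = 0.5000 + 0.5000 + 0.5000
  = 1.5000 bits

I(P;Q) = H(P) + H(Q) - H(P,Q)
  = 1.5000 + 1.5000 - 1.5000
  = 1.5000 bits

Yes. I(P;Q) = 1.5000 bits, which is > 0.1 bits.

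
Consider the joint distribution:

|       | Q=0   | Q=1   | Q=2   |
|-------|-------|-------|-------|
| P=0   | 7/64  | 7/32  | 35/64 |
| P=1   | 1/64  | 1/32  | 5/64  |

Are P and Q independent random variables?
Marginal P(P) (row sums):
  P(P=0) = 7/64 + 7/32 + 35/64 = 7/8
  P(P=1) = 1/64 + 1/32 + 5/64 = 1/8
Marginal P(Q) (column sums):
  P(Q=0) = 7/64 + 1/64 = 1/8
  P(Q=1) = 7/32 + 1/32 = 1/4
  P(Q=2) = 35/64 + 5/64 = 5/8

P and Q are independent iff P(P=i,Q=j) = P(P=i)·P(Q=j) for every cell.
  P(P=0)·P(Q=0) = 7/8 × 1/8 = 7/64 = P(P=0,Q=0) ✓
  P(P=0)·P(Q=1) = 7/8 × 1/4 = 7/32 = P(P=0,Q=1) ✓
  P(P=0)·P(Q=2) = 7/8 × 5/8 = 35/64 = P(P=0,Q=2) ✓
  P(P=1)·P(Q=0) = 1/8 × 1/8 = 1/64 = P(P=1,Q=0) ✓
  P(P=1)·P(Q=1) = 1/8 × 1/4 = 1/32 = P(P=1,Q=1) ✓
  P(P=1)·P(Q=2) = 1/8 × 5/8 = 5/64 = P(P=1,Q=2) ✓

Yes, P and Q are independent: every cell factors, so I(P;Q) = 0 bits.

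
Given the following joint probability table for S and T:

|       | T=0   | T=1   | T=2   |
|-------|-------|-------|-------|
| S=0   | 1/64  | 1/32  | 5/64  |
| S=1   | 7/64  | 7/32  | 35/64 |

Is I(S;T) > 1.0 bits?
Marginal P(S) (row sums):
  P(S=0) = 1/64 + 1/32 + 5/64 = 1/8
  P(S=1) = 7/64 + 7/32 + 35/64 = 7/8
Marginal P(T) (column sums):
  P(T=0) = 1/64 + 7/64 = 1/8
  P(T=1) = 1/32 + 7/32 = 1/4
  P(T=2) = 5/64 + 35/64 = 5/8

H(S) = -[(1/8)·log₂(1/8) + (7/8)·log₂(7/8)]
  = 0.3750 + 0.1686
  = 0.5436 bits
H(T) = -[(1/8)·log₂(1/8) + (1/4)·log₂(1/4) + (5/8)·log₂(5/8)]
  = 0.3750 + 0.5000 + 0.4238
  = 1.2988 bits
H(S,T) = -[(1/64)·log₂(1/64) + (1/32)·log₂(1/32) + (5/64)·log₂(5/64) + (7/64)·log₂(7/64) + (7/32)·log₂(7/32) + (35/64)·log₂(35/64)]
  = 0.0938 + 0.1563 + 0.2873 + 0.3492 + 0.4796 + 0.4762
  = 1.8424 bits

I(S;T) = H(S) + H(T) - H(S,T)
  = 0.5436 + 1.2988 - 1.8424
  = 0.0000 bits

No. I(S;T) = 0.0000 bits, which is ≤ 1.0 bits.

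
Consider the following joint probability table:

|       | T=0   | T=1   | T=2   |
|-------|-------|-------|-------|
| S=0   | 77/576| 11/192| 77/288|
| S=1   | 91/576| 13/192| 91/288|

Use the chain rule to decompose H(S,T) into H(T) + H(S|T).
By the chain rule: H(S,T) = H(T) + H(S|T)

Marginal P(T) (column sums):
  P(T=0) = 77/576 + 91/576 = 7/24
  P(T=1) = 11/192 + 13/192 = 1/8
  P(T=2) = 77/288 + 91/288 = 7/12
H(T) = -[(7/24)·log₂(7/24) + (1/8)·log₂(1/8) + (7/12)·log₂(7/12)]
  = 0.5185 + 0.3750 + 0.4536
  = 1.3471 bits
H(S|T) = -Σ P(S,T)·log₂ P(S|T), where P(S|T) = P(S,T) / P(T)
  (S=0,T=0): P(S|T) = (77/576)/(7/24) = 11/24;  -(77/576)·log₂(11/24) = 0.1505
  (S=0,T=1): P(S|T) = (11/192)/(1/8) = 11/24;  -(11/192)·log₂(11/24) = 0.0645
  (S=0,T=2): P(S|T) = (77/288)/(7/12) = 11/24;  -(77/288)·log₂(11/24) = 0.3009
  (S=1,T=0): P(S|T) = (91/576)/(7/24) = 13/24;  -(91/576)·log₂(13/24) = 0.1397
  (S=1,T=1): P(S|T) = (13/192)/(1/8) = 13/24;  -(13/192)·log₂(13/24) = 0.0599
  (S=1,T=2): P(S|T) = (91/288)/(7/12) = 13/24;  -(91/288)·log₂(13/24) = 0.2795
H(S|T) = 0.1505 + 0.0645 + 0.3009 + 0.1397 + 0.0599 + 0.2795
  = 0.9950 bits

H(S,T) = H(T) + H(S|T) = 1.3471 + 0.9950 = 2.3421 bits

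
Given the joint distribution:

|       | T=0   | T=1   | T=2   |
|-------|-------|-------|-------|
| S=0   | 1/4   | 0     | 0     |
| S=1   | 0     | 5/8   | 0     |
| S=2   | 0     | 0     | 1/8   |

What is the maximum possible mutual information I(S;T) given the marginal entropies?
The upper bound on mutual information is I(S;T) ≤ min(H(S), H(T)).

Marginal P(S) (row sums):
  P(S=0) = 1/4 + 0 + 0 = 1/4
  P(S=1) = 0 + 5/8 + 0 = 5/8
  P(S=2) = 0 + 0 + 1/8 = 1/8
Marginal P(T) (column sums):
  P(T=0) = 1/4 + 0 + 0 = 1/4
  P(T=1) = 0 + 5/8 + 0 = 5/8
  P(T=2) = 0 + 0 + 1/8 = 1/8

H(S) = -[(1/4)·log₂(1/4) + (5/8)·log₂(5/8) + (1/8)·log₂(1/8)]
  = 0.5000 + 0.4238 + 0.3750
  = 1.2988 bits
H(T) = -[(1/4)·log₂(1/4) + (5/8)·log₂(5/8) + (1/8)·log₂(1/8)]
  = 0.5000 + 0.4238 + 0.3750
  = 1.2988 bits

Maximum possible I(S;T) = min(1.2988, 1.2988) = 1.2988 bits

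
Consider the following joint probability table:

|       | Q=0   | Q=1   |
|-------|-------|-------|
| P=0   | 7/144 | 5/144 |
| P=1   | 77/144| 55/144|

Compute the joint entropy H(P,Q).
H(P,Q) = -Σ P(P,Q) log₂ P(P,Q), summed over the non-zero cells:
H(P,Q) = -[(7/144)·log₂(7/144) + (5/144)·log₂(5/144) + (77/144)·log₂(77/144) + (55/144)·log₂(55/144)]
  = 0.2121 + 0.1683 + 0.4829 + 0.5304
  = 1.3937 bits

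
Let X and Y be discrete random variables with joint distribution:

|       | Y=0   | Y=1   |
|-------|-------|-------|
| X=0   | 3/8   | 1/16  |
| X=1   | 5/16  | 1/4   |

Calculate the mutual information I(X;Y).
Marginal P(X) (row sums):
  P(X=0) = 3/8 + 1/16 = 7/16
  P(X=1) = 5/16 + 1/4 = 9/16
Marginal P(Y) (column sums):
  P(Y=0) = 3/8 + 5/16 = 11/16
  P(Y=1) = 1/16 + 1/4 = 5/16

H(X) = -[(7/16)·log₂(7/16) + (9/16)·log₂(9/16)]
  = 0.5218 + 0.4669
  = 0.9887 bits
H(Y) = -[(11/16)·log₂(11/16) + (5/16)·log₂(5/16)]
  = 0.3716 + 0.5244
  = 0.8960 bits
H(X,Y) = -[(3/8)·log₂(3/8) + (1/16)·log₂(1/16) + (5/16)·log₂(5/16) + (1/4)·log₂(1/4)]
  = 0.5306 + 0.2500 + 0.5244 + 0.5000
  = 1.8050 bits

I(X;Y) = H(X) + H(Y) - H(X,Y)
  = 0.9887 + 0.8960 - 1.8050
  = 0.0797 bits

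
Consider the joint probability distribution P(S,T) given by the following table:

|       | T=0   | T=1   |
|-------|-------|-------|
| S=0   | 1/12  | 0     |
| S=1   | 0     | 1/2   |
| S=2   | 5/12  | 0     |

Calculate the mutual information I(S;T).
Marginal P(S) (row sums):
  P(S=0) = 1/12 + 0 = 1/12
  P(S=1) = 0 + 1/2 = 1/2
  P(S=2) = 5/12 + 0 = 5/12
Marginal P(T) (column sums):
  P(T=0) = 1/12 + 0 + 5/12 = 1/2
  P(T=1) = 0 + 1/2 + 0 = 1/2

H(S) = -[(1/12)·log₂(1/12) + (1/2)·log₂(1/2) + (5/12)·log₂(5/12)]
  = 0.2987 + 0.5000 + 0.5263
  = 1.3250 bits
H(T) = -[(1/2)·log₂(1/2) + (1/2)·log₂(1/2)]
  = 0.5000 + 0.5000
  = 1.0000 bits
H(S,T) = -[(1/12)·log₂(1/12) + (1/2)·log₂(1/2) + (5/12)·log₂(5/12)]
  = 0.2987 + 0.5000 + 0.5263
  = 1.3250 bits

I(S;T) = H(S) + H(T) - H(S,T)
  = 1.3250 + 1.0000 - 1.3250
  = 1.0000 bits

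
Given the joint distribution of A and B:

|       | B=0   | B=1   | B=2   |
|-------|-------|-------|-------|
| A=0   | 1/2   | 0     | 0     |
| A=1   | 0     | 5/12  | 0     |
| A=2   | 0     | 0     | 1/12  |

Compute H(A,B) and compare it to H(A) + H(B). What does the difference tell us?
Marginal P(A) (row sums):
  P(A=0) = 1/2 + 0 + 0 = 1/2
  P(A=1) = 0 + 5/12 + 0 = 5/12
  P(A=2) = 0 + 0 + 1/12 = 1/12
Marginal P(B) (column sums):
  P(B=0) = 1/2 + 0 + 0 = 1/2
  P(B=1) = 0 + 5/12 + 0 = 5/12
  P(B=2) = 0 + 0 + 1/12 = 1/12

H(A,B) = -[(1/2)·log₂(1/2) + (5/12)·log₂(5/12) + (1/12)·log₂(1/12)]
  = 0.5000 + 0.5263 + 0.2987
  = 1.3250 bits
H(A) = -[(1/2)·log₂(1/2) + (5/12)·log₂(5/12) + (1/12)·log₂(1/12)]
  = 0.5000 + 0.5263 + 0.2987
  = 1.3250 bits
H(B) = -[(1/2)·log₂(1/2) + (5/12)·log₂(5/12) + (1/12)·log₂(1/12)]
  = 0.5000 + 0.5263 + 0.2987
  = 1.3250 bits

H(A) + H(B) = 1.3250 + 1.3250 = 2.6500 bits
Difference: H(A) + H(B) - H(A,B) = 2.6500 - 1.3250 = 1.3250 bits = I(A;B)

The difference is the mutual information; it is positive here, so A and B are dependent (knowing one reduces uncertainty about the other by 1.3250 bits).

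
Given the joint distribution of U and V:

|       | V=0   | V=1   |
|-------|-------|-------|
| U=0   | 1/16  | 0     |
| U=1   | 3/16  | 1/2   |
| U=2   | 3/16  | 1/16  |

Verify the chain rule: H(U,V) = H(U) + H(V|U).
Left side:
H(U,V) = -[(1/16)·log₂(1/16) + (3/16)·log₂(3/16) + (1/2)·log₂(1/2) + (3/16)·log₂(3/16) + (1/16)·log₂(1/16)]
  = 0.2500 + 0.4528 + 0.5000 + 0.4528 + 0.2500
  = 1.9056 bits

Right side:
Marginal P(U) (row sums):
  P(U=0) = 1/16 + 0 = 1/16
  P(U=1) = 3/16 + 1/2 = 11/16
  P(U=2) = 3/16 + 1/16 = 1/4
H(U) = -[(1/16)·log₂(1/16) + (11/16)·log₂(11/16) + (1/4)·log₂(1/4)]
  = 0.2500 + 0.3716 + 0.5000
  = 1.1216 bits
H(V|U) = -Σ P(U,V)·log₂ P(V|U), where P(V|U) = P(U,V) / P(U)
  (cells with P(U,V) = 0 contribute 0)
  (U=0,V=0): P(V|U) = (1/16)/(1/16) = 1;  -(1/16)·log₂(1) = 0.0000
  (U=1,V=0): P(V|U) = (3/16)/(11/16) = 3/11;  -(3/16)·log₂(3/11) = 0.3515
  (U=1,V=1): P(V|U) = (1/2)/(11/16) = 8/11;  -(1/2)·log₂(8/11) = 0.2297
  (U=2,V=0): P(V|U) = (3/16)/(1/4) = 3/4;  -(3/16)·log₂(3/4) = 0.0778
  (U=2,V=1): P(V|U) = (1/16)/(1/4) = 1/4;  -(1/16)·log₂(1/4) = 0.1250
H(V|U) = 0.0000 + 0.3515 + 0.2297 + 0.0778 + 0.1250
  = 0.7840 bits
H(U) + H(V|U) = 1.1216 + 0.7840 = 1.9056 bits

Both sides equal 1.9056 bits, so the chain rule holds ✓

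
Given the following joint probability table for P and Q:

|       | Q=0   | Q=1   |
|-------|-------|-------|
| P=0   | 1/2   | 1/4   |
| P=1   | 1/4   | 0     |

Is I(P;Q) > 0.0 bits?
Marginal P(P) (row sums):
  P(P=0) = 1/2 + 1/4 = 3/4
  P(P=1) = 1/4 + 0 = 1/4
Marginal P(Q) (column sums):
  P(Q=0) = 1/2 + 1/4 = 3/4
  P(Q=1) = 1/4 + 0 = 1/4

H(P) = -[(3/4)·log₂(3/4) + (1/4)·log₂(1/4)]
  = 0.3113 + 0.5000
  = 0.8113 bits
H(Q) = -[(3/4)·log₂(3/4) + (1/4)·log₂(1/4)]
  = 0.3113 + 0.5000
  = 0.8113 bits
H(P,Q) = -[(1/2)·log₂(1/2) + (1/4)·log₂(1/4) + (1/4)·log₂(1/4)]
  = 0.5000 + 0.5000 + 0.5000
  = 1.5000 bits

I(P;Q) = H(P) + H(Q) - H(P,Q)
  = 0.8113 + 0.8113 - 1.5000
  = 0.1226 bits

Yes. I(P;Q) = 0.1226 bits, which is > 0.0 bits.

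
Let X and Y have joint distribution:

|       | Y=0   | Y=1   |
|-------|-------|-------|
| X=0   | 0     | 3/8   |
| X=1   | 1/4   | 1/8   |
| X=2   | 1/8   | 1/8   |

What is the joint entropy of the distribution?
H(X,Y) = -Σ P(X,Y) log₂ P(X,Y), summed over the non-zero cells:
H(X,Y) = -[(3/8)·log₂(3/8) + (1/4)·log₂(1/4) + (1/8)·log₂(1/8) + (1/8)·log₂(1/8) + (1/8)·log₂(1/8)]
  = 0.5306 + 0.5000 + 0.3750 + 0.3750 + 0.3750
  = 2.1556 bits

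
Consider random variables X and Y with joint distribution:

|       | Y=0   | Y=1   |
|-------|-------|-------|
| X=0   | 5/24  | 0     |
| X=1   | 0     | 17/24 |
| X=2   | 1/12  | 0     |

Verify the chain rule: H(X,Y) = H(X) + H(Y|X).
Left side:
H(X,Y) = -[(5/24)·log₂(5/24) + (17/24)·log₂(17/24) + (1/12)·log₂(1/12)]
  = 0.4715 + 0.3524 + 0.2987
  = 1.1226 bits

Right side:
Marginal P(X) (row sums):
  P(X=0) = 5/24 + 0 = 5/24
  P(X=1) = 0 + 17/24 = 17/24
  P(X=2) = 1/12 + 0 = 1/12
H(X) = -[(5/24)·log₂(5/24) + (17/24)·log₂(17/24) + (1/12)·log₂(1/12)]
  = 0.4715 + 0.3524 + 0.2987
  = 1.1226 bits
H(Y|X) = -Σ P(X,Y)·log₂ P(Y|X), where P(Y|X) = P(X,Y) / P(X)
  (cells with P(X,Y) = 0 contribute 0)
  (X=0,Y=0): P(Y|X) = (5/24)/(5/24) = 1;  -(5/24)·log₂(1) = 0.0000
  (X=1,Y=1): P(Y|X) = (17/24)/(17/24) = 1;  -(17/24)·log₂(1) = 0.0000
  (X=2,Y=0): P(Y|X) = (1/12)/(1/12) = 1;  -(1/12)·log₂(1) = 0.0000
H(Y|X) = 0.0000 + 0.0000 + 0.0000
  = 0.0000 bits
H(X) + H(Y|X) = 1.1226 + 0.0000 = 1.1226 bits

Both sides equal 1.1226 bits, so the chain rule holds ✓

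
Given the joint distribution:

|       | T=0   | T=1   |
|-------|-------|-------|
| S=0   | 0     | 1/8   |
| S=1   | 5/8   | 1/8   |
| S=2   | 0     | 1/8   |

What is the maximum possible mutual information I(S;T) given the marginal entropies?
The upper bound on mutual information is I(S;T) ≤ min(H(S), H(T)).

Marginal P(S) (row sums):
  P(S=0) = 0 + 1/8 = 1/8
  P(S=1) = 5/8 + 1/8 = 3/4
  P(S=2) = 0 + 1/8 = 1/8
Marginal P(T) (column sums):
  P(T=0) = 0 + 5/8 + 0 = 5/8
  P(T=1) = 1/8 + 1/8 + 1/8 = 3/8

H(S) = -[(1/8)·log₂(1/8) + (3/4)·log₂(3/4) + (1/8)·log₂(1/8)]
  = 0.3750 + 0.3113 + 0.3750
  = 1.0613 bits
H(T) = -[(5/8)·log₂(5/8) + (3/8)·log₂(3/8)]
  = 0.4238 + 0.5306
  = 0.9544 bits

Maximum possible I(S;T) = min(1.0613, 0.9544) = 0.9544 bits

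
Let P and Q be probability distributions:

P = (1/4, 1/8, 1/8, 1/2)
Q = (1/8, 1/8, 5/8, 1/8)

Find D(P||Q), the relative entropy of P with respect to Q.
D(P||Q) = Σ P(i) log₂(P(i)/Q(i))
  i=0: (1/4) × log₂((1/4)/(1/8)) = (1/4) × log₂(2) = 0.2500
  i=1: (1/8) × log₂((1/8)/(1/8)) = (1/8) × log₂(1) = 0.0000
  i=2: (1/8) × log₂((1/8)/(5/8)) = (1/8) × log₂(1/5) = -0.2902
  i=3: (1/2) × log₂((1/2)/(1/8)) = (1/2) × log₂(4) = 1.0000
D(P||Q) = 0.2500 + 0.0000 - 0.2902 + 1.0000
  = 0.9598 bits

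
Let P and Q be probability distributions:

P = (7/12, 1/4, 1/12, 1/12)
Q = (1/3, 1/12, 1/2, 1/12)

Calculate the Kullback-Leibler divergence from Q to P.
D(P||Q) = Σ P(i) log₂(P(i)/Q(i))
  i=0: (7/12) × log₂((7/12)/(1/3)) = (7/12) × log₂(7/4) = 0.4710
  i=1: (1/4) × log₂((1/4)/(1/12)) = (1/4) × log₂(3) = 0.3962
  i=2: (1/12) × log₂((1/12)/(1/2)) = (1/12) × log₂(1/6) = -0.2154
  i=3: (1/12) × log₂((1/12)/(1/12)) = (1/12) × log₂(1) = 0.0000
D(P||Q) = 0.4710 + 0.3962 - 0.2154 + 0.0000
  = 0.6518 bits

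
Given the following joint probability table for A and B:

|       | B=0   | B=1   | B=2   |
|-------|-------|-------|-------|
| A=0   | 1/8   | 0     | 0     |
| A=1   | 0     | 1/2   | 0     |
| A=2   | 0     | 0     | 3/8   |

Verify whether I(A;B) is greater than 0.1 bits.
Marginal P(A) (row sums):
  P(A=0) = 1/8 + 0 + 0 = 1/8
  P(A=1) = 0 + 1/2 + 0 = 1/2
  P(A=2) = 0 + 0 + 3/8 = 3/8
Marginal P(B) (column sums):
  P(B=0) = 1/8 + 0 + 0 = 1/8
  P(B=1) = 0 + 1/2 + 0 = 1/2
  P(B=2) = 0 + 0 + 3/8 = 3/8

H(A) = -[(1/8)·log₂(1/8) + (1/2)·log₂(1/2) + (3/8)·log₂(3/8)]
  = 0.3750 + 0.5000 + 0.5306
  = 1.4056 bits
H(B) = -[(1/8)·log₂(1/8) + (1/2)·log₂(1/2) + (3/8)·log₂(3/8)]
  = 0.3750 + 0.5000 + 0.5306
  = 1.4056 bits
H(A,B) = -[(1/8)·log₂(1/8) + (1/2)·log₂(1/2) + (3/8)·log₂(3/8)]
  = 0.3750 + 0.5000 + 0.5306
  = 1.4056 bits

I(A;B) = H(A) + H(B) - H(A,B)
  = 1.4056 + 1.4056 - 1.4056
  = 1.4056 bits

Yes. I(A;B) = 1.4056 bits, which is > 0.1 bits.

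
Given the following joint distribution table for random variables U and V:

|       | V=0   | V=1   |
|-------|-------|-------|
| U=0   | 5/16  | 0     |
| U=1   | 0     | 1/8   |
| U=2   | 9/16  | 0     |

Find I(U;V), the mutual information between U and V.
Marginal P(U) (row sums):
  P(U=0) = 5/16 + 0 = 5/16
  P(U=1) = 0 + 1/8 = 1/8
  P(U=2) = 9/16 + 0 = 9/16
Marginal P(V) (column sums):
  P(V=0) = 5/16 + 0 + 9/16 = 7/8
  P(V=1) = 0 + 1/8 + 0 = 1/8

H(U) = -[(5/16)·log₂(5/16) + (1/8)·log₂(1/8) + (9/16)·log₂(9/16)]
  = 0.5244 + 0.3750 + 0.4669
  = 1.3663 bits
H(V) = -[(7/8)·log₂(7/8) + (1/8)·log₂(1/8)]
  = 0.1686 + 0.3750
  = 0.5436 bits
H(U,V) = -[(5/16)·log₂(5/16) + (1/8)·log₂(1/8) + (9/16)·log₂(9/16)]
  = 0.5244 + 0.3750 + 0.4669
  = 1.3663 bits

I(U;V) = H(U) + H(V) - H(U,V)
  = 1.3663 + 0.5436 - 1.3663
  = 0.5436 bits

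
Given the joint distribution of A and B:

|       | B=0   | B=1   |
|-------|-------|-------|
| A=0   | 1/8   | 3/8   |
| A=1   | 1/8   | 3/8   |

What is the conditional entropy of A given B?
Marginal P(B) (column sums):
  P(B=0) = 1/8 + 1/8 = 1/4
  P(B=1) = 3/8 + 3/8 = 3/4

H(A|B) = -Σ P(A,B)·log₂ P(A|B), where P(A|B) = P(A,B) / P(B)
  (A=0,B=0): P(A|B) = (1/8)/(1/4) = 1/2;  -(1/8)·log₂(1/2) = 0.1250
  (A=0,B=1): P(A|B) = (3/8)/(3/4) = 1/2;  -(3/8)·log₂(1/2) = 0.3750
  (A=1,B=0): P(A|B) = (1/8)/(1/4) = 1/2;  -(1/8)·log₂(1/2) = 0.1250
  (A=1,B=1): P(A|B) = (3/8)/(3/4) = 1/2;  -(3/8)·log₂(1/2) = 0.3750
H(A|B) = 0.1250 + 0.3750 + 0.1250 + 0.3750
  = 1.0000 bits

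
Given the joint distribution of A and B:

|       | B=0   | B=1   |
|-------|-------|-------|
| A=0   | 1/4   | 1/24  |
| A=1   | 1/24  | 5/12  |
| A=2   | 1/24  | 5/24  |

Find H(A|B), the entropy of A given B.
Marginal P(B) (column sums):
  P(B=0) = 1/4 + 1/24 + 1/24 = 1/3
  P(B=1) = 1/24 + 5/12 + 5/24 = 2/3

H(A|B) = -Σ P(A,B)·log₂ P(A|B), where P(A|B) = P(A,B) / P(B)
  (A=0,B=0): P(A|B) = (1/4)/(1/3) = 3/4;  -(1/4)·log₂(3/4) = 0.1038
  (A=0,B=1): P(A|B) = (1/24)/(2/3) = 1/16;  -(1/24)·log₂(1/16) = 0.1667
  (A=1,B=0): P(A|B) = (1/24)/(1/3) = 1/8;  -(1/24)·log₂(1/8) = 0.1250
  (A=1,B=1): P(A|B) = (5/12)/(2/3) = 5/8;  -(5/12)·log₂(5/8) = 0.2825
  (A=2,B=0): P(A|B) = (1/24)/(1/3) = 1/8;  -(1/24)·log₂(1/8) = 0.1250
  (A=2,B=1): P(A|B) = (5/24)/(2/3) = 5/16;  -(5/24)·log₂(5/16) = 0.3496
H(A|B) = 0.1038 + 0.1667 + 0.1250 + 0.2825 + 0.1250 + 0.3496
  = 1.1526 bits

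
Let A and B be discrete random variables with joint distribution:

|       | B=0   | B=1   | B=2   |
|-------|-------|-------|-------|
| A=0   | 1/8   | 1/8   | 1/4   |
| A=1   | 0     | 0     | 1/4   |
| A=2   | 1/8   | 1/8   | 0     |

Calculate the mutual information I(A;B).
Marginal P(A) (row sums):
  P(A=0) = 1/8 + 1/8 + 1/4 = 1/2
  P(A=1) = 0 + 0 + 1/4 = 1/4
  P(A=2) = 1/8 + 1/8 + 0 = 1/4
Marginal P(B) (column sums):
  P(B=0) = 1/8 + 0 + 1/8 = 1/4
  P(B=1) = 1/8 + 0 + 1/8 = 1/4
  P(B=2) = 1/4 + 1/4 + 0 = 1/2

H(A) = -[(1/2)·log₂(1/2) + (1/4)·log₂(1/4) + (1/4)·log₂(1/4)]
  = 0.5000 + 0.5000 + 0.5000
  = 1.5000 bits
H(B) = -[(1/4)·log₂(1/4) + (1/4)·log₂(1/4) + (1/2)·log₂(1/2)]
  = 0.5000 + 0.5000 + 0.5000
  = 1.5000 bits
H(A,B) = -[(1/8)·log₂(1/8) + (1/8)·log₂(1/8) + (1/4)·log₂(1/4) + (1/4)·log₂(1/4) + (1/8)·log₂(1/8) + (1/8)·log₂(1/8)]
  = 0.3750 + 0.3750 + 0.5000 + 0.5000 + 0.3750 + 0.3750
  = 2.5000 bits

I(A;B) = H(A) + H(B) - H(A,B)
  = 1.5000 + 1.5000 - 2.5000
  = 0.5000 bits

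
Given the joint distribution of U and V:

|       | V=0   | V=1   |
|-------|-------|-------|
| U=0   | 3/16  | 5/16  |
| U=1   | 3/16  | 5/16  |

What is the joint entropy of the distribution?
H(U,V) = -Σ P(U,V) log₂ P(U,V), summed over the non-zero cells:
H(U,V) = -[(3/16)·log₂(3/16) + (5/16)·log₂(5/16) + (3/16)·log₂(3/16) + (5/16)·log₂(5/16)]
  = 0.4528 + 0.5244 + 0.4528 + 0.5244
  = 1.9544 bits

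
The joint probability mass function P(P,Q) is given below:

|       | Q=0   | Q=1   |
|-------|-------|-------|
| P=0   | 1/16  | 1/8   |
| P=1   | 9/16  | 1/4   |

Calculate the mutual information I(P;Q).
Marginal P(P) (row sums):
  P(P=0) = 1/16 + 1/8 = 3/16
  P(P=1) = 9/16 + 1/4 = 13/16
Marginal P(Q) (column sums):
  P(Q=0) = 1/16 + 9/16 = 5/8
  P(Q=1) = 1/8 + 1/4 = 3/8

H(P) = -[(3/16)·log₂(3/16) + (13/16)·log₂(13/16)]
  = 0.4528 + 0.2434
  = 0.6962 bits
H(Q) = -[(5/8)·log₂(5/8) + (3/8)·log₂(3/8)]
  = 0.4238 + 0.5306
  = 0.9544 bits
H(P,Q) = -[(1/16)·log₂(1/16) + (1/8)·log₂(1/8) + (9/16)·log₂(9/16) + (1/4)·log₂(1/4)]
  = 0.2500 + 0.3750 + 0.4669 + 0.5000
  = 1.5919 bits

I(P;Q) = H(P) + H(Q) - H(P,Q)
  = 0.6962 + 0.9544 - 1.5919
  = 0.0587 bits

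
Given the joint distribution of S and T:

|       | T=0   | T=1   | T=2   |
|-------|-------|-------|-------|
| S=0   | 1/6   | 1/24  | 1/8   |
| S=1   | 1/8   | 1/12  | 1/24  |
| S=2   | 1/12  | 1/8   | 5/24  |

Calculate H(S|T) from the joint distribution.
Marginal P(T) (column sums):
  P(T=0) = 1/6 + 1/8 + 1/12 = 3/8
  P(T=1) = 1/24 + 1/12 + 1/8 = 1/4
  P(T=2) = 1/8 + 1/24 + 5/24 = 3/8

H(S|T) = -Σ P(S,T)·log₂ P(S|T), where P(S|T) = P(S,T) / P(T)
  (S=0,T=0): P(S|T) = (1/6)/(3/8) = 4/9;  -(1/6)·log₂(4/9) = 0.1950
  (S=0,T=1): P(S|T) = (1/24)/(1/4) = 1/6;  -(1/24)·log₂(1/6) = 0.1077
  (S=0,T=2): P(S|T) = (1/8)/(3/8) = 1/3;  -(1/8)·log₂(1/3) = 0.1981
  (S=1,T=0): P(S|T) = (1/8)/(3/8) = 1/3;  -(1/8)·log₂(1/3) = 0.1981
  (S=1,T=1): P(S|T) = (1/12)/(1/4) = 1/3;  -(1/12)·log₂(1/3) = 0.1321
  (S=1,T=2): P(S|T) = (1/24)/(3/8) = 1/9;  -(1/24)·log₂(1/9) = 0.1321
  (S=2,T=0): P(S|T) = (1/12)/(3/8) = 2/9;  -(1/12)·log₂(2/9) = 0.1808
  (S=2,T=1): P(S|T) = (1/8)/(1/4) = 1/2;  -(1/8)·log₂(1/2) = 0.1250
  (S=2,T=2): P(S|T) = (5/24)/(3/8) = 5/9;  -(5/24)·log₂(5/9) = 0.1767
H(S|T) = 0.1950 + 0.1077 + 0.1981 + 0.1981 + 0.1321 + 0.1321 + 0.1808 + 0.1250 + 0.1767
  = 1.4456 bits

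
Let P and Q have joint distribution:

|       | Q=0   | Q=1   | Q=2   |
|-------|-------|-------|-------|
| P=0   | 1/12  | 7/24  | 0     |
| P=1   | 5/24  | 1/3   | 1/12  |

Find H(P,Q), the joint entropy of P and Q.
H(P,Q) = -Σ P(P,Q) log₂ P(P,Q), summed over the non-zero cells:
H(P,Q) = -[(1/12)·log₂(1/12) + (7/24)·log₂(7/24) + (5/24)·log₂(5/24) + (1/3)·log₂(1/3) + (1/12)·log₂(1/12)]
  = 0.2987 + 0.5185 + 0.4715 + 0.5283 + 0.2987
  = 2.1157 bits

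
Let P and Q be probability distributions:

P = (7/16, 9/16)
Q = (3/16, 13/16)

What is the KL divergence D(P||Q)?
D(P||Q) = Σ P(i) log₂(P(i)/Q(i))
  i=0: (7/16) × log₂((7/16)/(3/16)) = (7/16) × log₂(7/3) = 0.5348
  i=1: (9/16) × log₂((9/16)/(13/16)) = (9/16) × log₂(9/13) = -0.2984
D(P||Q) = 0.5348 - 0.2984
  = 0.2364 bits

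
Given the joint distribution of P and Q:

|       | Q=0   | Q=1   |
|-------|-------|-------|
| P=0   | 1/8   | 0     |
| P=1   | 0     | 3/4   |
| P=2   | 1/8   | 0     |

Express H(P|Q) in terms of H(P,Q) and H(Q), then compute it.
H(P|Q) = H(P,Q) - H(Q)

Marginal P(Q) (column sums):
  P(Q=0) = 1/8 + 0 + 1/8 = 1/4
  P(Q=1) = 0 + 3/4 + 0 = 3/4

H(P,Q) = -[(1/8)·log₂(1/8) + (3/4)·log₂(3/4) + (1/8)·log₂(1/8)]
  = 0.3750 + 0.3113 + 0.3750
  = 1.0613 bits
H(Q) = -[(1/4)·log₂(1/4) + (3/4)·log₂(3/4)]
  = 0.5000 + 0.3113
  = 0.8113 bits

H(P|Q) = 1.0613 - 0.8113 = 0.2500 bits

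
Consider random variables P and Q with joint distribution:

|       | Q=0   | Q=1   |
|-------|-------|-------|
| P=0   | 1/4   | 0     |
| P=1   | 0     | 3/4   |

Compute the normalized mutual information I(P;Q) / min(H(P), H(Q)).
Marginal P(P) (row sums):
  P(P=0) = 1/4 + 0 = 1/4
  P(P=1) = 0 + 3/4 = 3/4
Marginal P(Q) (column sums):
  P(Q=0) = 1/4 + 0 = 1/4
  P(Q=1) = 0 + 3/4 = 3/4

H(P) = -[(1/4)·log₂(1/4) + (3/4)·log₂(3/4)]
  = 0.5000 + 0.3113
  = 0.8113 bits
H(Q) = -[(1/4)·log₂(1/4) + (3/4)·log₂(3/4)]
  = 0.5000 + 0.3113
  = 0.8113 bits
H(P,Q) = -[(1/4)·log₂(1/4) + (3/4)·log₂(3/4)]
  = 0.5000 + 0.3113
  = 0.8113 bits

I(P;Q) = H(P) + H(Q) - H(P,Q)
  = 0.8113 + 0.8113 - 0.8113
  = 0.8113 bits

min(H(P), H(Q)) = min(0.8113, 0.8113) = 0.8113 bits
Normalized MI = 0.8113 / 0.8113 = 1.0000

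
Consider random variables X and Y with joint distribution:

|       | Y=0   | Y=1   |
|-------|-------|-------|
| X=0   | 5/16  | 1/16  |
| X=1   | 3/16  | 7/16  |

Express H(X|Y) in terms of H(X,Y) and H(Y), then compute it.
H(X|Y) = H(X,Y) - H(Y)

Marginal P(Y) (column sums):
  P(Y=0) = 5/16 + 3/16 = 1/2
  P(Y=1) = 1/16 + 7/16 = 1/2

H(X,Y) = -[(5/16)·log₂(5/16) + (1/16)·log₂(1/16) + (3/16)·log₂(3/16) + (7/16)·log₂(7/16)]
  = 0.5244 + 0.2500 + 0.4528 + 0.5218
  = 1.7490 bits
H(Y) = -[(1/2)·log₂(1/2) + (1/2)·log₂(1/2)]
  = 0.5000 + 0.5000
  = 1.0000 bits

H(X|Y) = 1.7490 - 1.0000 = 0.7490 bits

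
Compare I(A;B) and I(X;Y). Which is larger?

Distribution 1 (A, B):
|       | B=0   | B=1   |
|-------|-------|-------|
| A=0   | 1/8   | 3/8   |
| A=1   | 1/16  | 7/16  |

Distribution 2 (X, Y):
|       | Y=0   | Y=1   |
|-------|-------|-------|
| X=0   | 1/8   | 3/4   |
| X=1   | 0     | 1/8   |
Distribution 1 (A, B):
Marginal P(A) (row sums):
  P(A=0) = 1/8 + 3/8 = 1/2
  P(A=1) = 1/16 + 7/16 = 1/2
Marginal P(B) (column sums):
  P(B=0) = 1/8 + 1/16 = 3/16
  P(B=1) = 3/8 + 7/16 = 13/16

H(A) = -[(1/2)·log₂(1/2) + (1/2)·log₂(1/2)]
  = 0.5000 + 0.5000
  = 1.0000 bits
H(B) = -[(3/16)·log₂(3/16) + (13/16)·log₂(13/16)]
  = 0.4528 + 0.2434
  = 0.6962 bits
H(A,B) = -[(1/8)·log₂(1/8) + (3/8)·log₂(3/8) + (1/16)·log₂(1/16) + (7/16)·log₂(7/16)]
  = 0.3750 + 0.5306 + 0.2500 + 0.5218
  = 1.6774 bits

I(A;B) = H(A) + H(B) - H(A,B)
  = 1.0000 + 0.6962 - 1.6774
  = 0.0188 bits

Distribution 2 (X, Y):
Marginal P(X) (row sums):
  P(X=0) = 1/8 + 3/4 = 7/8
  P(X=1) = 0 + 1/8 = 1/8
Marginal P(Y) (column sums):
  P(Y=0) = 1/8 + 0 = 1/8
  P(Y=1) = 3/4 + 1/8 = 7/8

H(X) = -[(7/8)·log₂(7/8) + (1/8)·log₂(1/8)]
  = 0.1686 + 0.3750
  = 0.5436 bits
H(Y) = -[(1/8)·log₂(1/8) + (7/8)·log₂(7/8)]
  = 0.3750 + 0.1686
  = 0.5436 bits
H(X,Y) = -[(1/8)·log₂(1/8) + (3/4)·log₂(3/4) + (1/8)·log₂(1/8)]
  = 0.3750 + 0.3113 + 0.3750
  = 1.0613 bits

I(X;Y) = H(X) + H(Y) - H(X,Y)
  = 0.5436 + 0.5436 - 1.0613
  = 0.0259 bits

I(X;Y) = 0.0259 bits > I(A;B) = 0.0188 bits, so (X, Y) has the higher mutual information (stronger dependence).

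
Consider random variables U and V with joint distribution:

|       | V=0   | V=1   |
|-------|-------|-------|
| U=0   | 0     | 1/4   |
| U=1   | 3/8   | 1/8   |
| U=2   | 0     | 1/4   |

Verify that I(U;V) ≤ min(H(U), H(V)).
Marginal P(U) (row sums):
  P(U=0) = 0 + 1/4 = 1/4
  P(U=1) = 3/8 + 1/8 = 1/2
  P(U=2) = 0 + 1/4 = 1/4
Marginal P(V) (column sums):
  P(V=0) = 0 + 3/8 + 0 = 3/8
  P(V=1) = 1/4 + 1/8 + 1/4 = 5/8

H(U) = -[(1/4)·log₂(1/4) + (1/2)·log₂(1/2) + (1/4)·log₂(1/4)]
  = 0.5000 + 0.5000 + 0.5000
  = 1.5000 bits
H(V) = -[(3/8)·log₂(3/8) + (5/8)·log₂(5/8)]
  = 0.5306 + 0.4238
  = 0.9544 bits
H(U,V) = -[(1/4)·log₂(1/4) + (3/8)·log₂(3/8) + (1/8)·log₂(1/8) + (1/4)·log₂(1/4)]
  = 0.5000 + 0.5306 + 0.3750 + 0.5000
  = 1.9056 bits

I(U;V) = H(U) + H(V) - H(U,V)
  = 1.5000 + 0.9544 - 1.9056
  = 0.5488 bits

min(H(U), H(V)) = min(1.5000, 0.9544) = 0.9544 bits
Since 0.5488 ≤ 0.9544, the bound is satisfied ✓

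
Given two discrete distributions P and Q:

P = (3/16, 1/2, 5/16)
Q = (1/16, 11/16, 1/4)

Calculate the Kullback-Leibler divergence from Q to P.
D(P||Q) = Σ P(i) log₂(P(i)/Q(i))
  i=0: (3/16) × log₂((3/16)/(1/16)) = (3/16) × log₂(3) = 0.2972
  i=1: (1/2) × log₂((1/2)/(11/16)) = (1/2) × log₂(8/11) = -0.2297
  i=2: (5/16) × log₂((5/16)/(1/4)) = (5/16) × log₂(5/4) = 0.1006
D(P||Q) = 0.2972 - 0.2297 + 0.1006
  = 0.1681 bits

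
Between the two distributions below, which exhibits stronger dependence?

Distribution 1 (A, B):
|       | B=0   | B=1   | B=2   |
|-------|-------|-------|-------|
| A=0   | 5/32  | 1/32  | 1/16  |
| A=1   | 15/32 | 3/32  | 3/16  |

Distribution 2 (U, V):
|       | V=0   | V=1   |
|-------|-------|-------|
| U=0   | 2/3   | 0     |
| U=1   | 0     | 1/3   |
Distribution 1 (A, B):
Marginal P(A) (row sums):
  P(A=0) = 5/32 + 1/32 + 1/16 = 1/4
  P(A=1) = 15/32 + 3/32 + 3/16 = 3/4
Marginal P(B) (column sums):
  P(B=0) = 5/32 + 15/32 = 5/8
  P(B=1) = 1/32 + 3/32 = 1/8
  P(B=2) = 1/16 + 3/16 = 1/4

H(A) = -[(1/4)·log₂(1/4) + (3/4)·log₂(3/4)]
  = 0.5000 + 0.3113
  = 0.8113 bits
H(B) = -[(5/8)·log₂(5/8) + (1/8)·log₂(1/8) + (1/4)·log₂(1/4)]
  = 0.4238 + 0.3750 + 0.5000
  = 1.2988 bits
H(A,B) = -[(5/32)·log₂(5/32) + (1/32)·log₂(1/32) + (1/16)·log₂(1/16) + (15/32)·log₂(15/32) + (3/32)·log₂(3/32) + (3/16)·log₂(3/16)]
  = 0.4184 + 0.1563 + 0.2500 + 0.5124 + 0.3202 + 0.4528
  = 2.1101 bits

I(A;B) = H(A) + H(B) - H(A,B)
  = 0.8113 + 1.2988 - 2.1101
  = 0.0000 bits

Distribution 2 (U, V):
Marginal P(U) (row sums):
  P(U=0) = 2/3 + 0 = 2/3
  P(U=1) = 0 + 1/3 = 1/3
Marginal P(V) (column sums):
  P(V=0) = 2/3 + 0 = 2/3
  P(V=1) = 0 + 1/3 = 1/3

H(U) = -[(2/3)·log₂(2/3) + (1/3)·log₂(1/3)]
  = 0.3900 + 0.5283
  = 0.9183 bits
H(V) = -[(2/3)·log₂(2/3) + (1/3)·log₂(1/3)]
  = 0.3900 + 0.5283
  = 0.9183 bits
H(U,V) = -[(2/3)·log₂(2/3) + (1/3)·log₂(1/3)]
  = 0.3900 + 0.5283
  = 0.9183 bits

I(U;V) = H(U) + H(V) - H(U,V)
  = 0.9183 + 0.9183 - 0.9183
  = 0.9183 bits

I(U;V) = 0.9183 bits > I(A;B) = 0.0000 bits, so (U, V) has the higher mutual information (stronger dependence).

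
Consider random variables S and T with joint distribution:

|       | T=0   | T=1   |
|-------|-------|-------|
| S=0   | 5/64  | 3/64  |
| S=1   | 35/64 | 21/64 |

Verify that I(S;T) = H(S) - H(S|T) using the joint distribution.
Left side, from I(S;T) = H(S) + H(T) - H(S,T):
Marginal P(S) (row sums):
  P(S=0) = 5/64 + 3/64 = 1/8
  P(S=1) = 35/64 + 21/64 = 7/8
Marginal P(T) (column sums):
  P(T=0) = 5/64 + 35/64 = 5/8
  P(T=1) = 3/64 + 21/64 = 3/8

H(S) = -[(1/8)·log₂(1/8) + (7/8)·log₂(7/8)]
  = 0.3750 + 0.1686
  = 0.5436 bits
H(T) = -[(5/8)·log₂(5/8) + (3/8)·log₂(3/8)]
  = 0.4238 + 0.5306
  = 0.9544 bits
H(S,T) = -[(5/64)·log₂(5/64) + (3/64)·log₂(3/64) + (35/64)·log₂(35/64) + (21/64)·log₂(21/64)]
  = 0.2873 + 0.2070 + 0.4762 + 0.5275
  = 1.4980 bits

I(S;T) = H(S) + H(T) - H(S,T)
  = 0.5436 + 0.9544 - 1.4980
  = 0.0000 bits

Right side, with H(S|T) computed directly from the conditional probabilities:
H(S|T) = -Σ P(S,T)·log₂ P(S|T), where P(S|T) = P(S,T) / P(T)
  (S=0,T=0): P(S|T) = (5/64)/(5/8) = 1/8;  -(5/64)·log₂(1/8) = 0.2344
  (S=0,T=1): P(S|T) = (3/64)/(3/8) = 1/8;  -(3/64)·log₂(1/8) = 0.1406
  (S=1,T=0): P(S|T) = (35/64)/(5/8) = 7/8;  -(35/64)·log₂(7/8) = 0.1054
  (S=1,T=1): P(S|T) = (21/64)/(3/8) = 7/8;  -(21/64)·log₂(7/8) = 0.0632
H(S|T) = 0.2344 + 0.1406 + 0.1054 + 0.0632
  = 0.5436 bits
H(S) - H(S|T) = 0.5436 - 0.5436 = 0.0000 bits

Both sides equal 0.0000 bits, so I(S;T) = H(S) - H(S|T) ✓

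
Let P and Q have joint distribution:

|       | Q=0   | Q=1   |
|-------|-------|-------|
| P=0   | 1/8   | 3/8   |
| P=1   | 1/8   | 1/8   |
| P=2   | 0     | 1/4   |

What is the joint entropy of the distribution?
H(P,Q) = -Σ P(P,Q) log₂ P(P,Q), summed over the non-zero cells:
H(P,Q) = -[(1/8)·log₂(1/8) + (3/8)·log₂(3/8) + (1/8)·log₂(1/8) + (1/8)·log₂(1/8) + (1/4)·log₂(1/4)]
  = 0.3750 + 0.5306 + 0.3750 + 0.3750 + 0.5000
  = 2.1556 bits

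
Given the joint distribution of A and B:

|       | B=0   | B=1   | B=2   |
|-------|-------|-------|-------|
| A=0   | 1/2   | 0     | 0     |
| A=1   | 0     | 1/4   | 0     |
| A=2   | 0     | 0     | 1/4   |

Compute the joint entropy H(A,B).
H(A,B) = -Σ P(A,B) log₂ P(A,B), summed over the non-zero cells:
H(A,B) = -[(1/2)·log₂(1/2) + (1/4)·log₂(1/4) + (1/4)·log₂(1/4)]
  = 0.5000 + 0.5000 + 0.5000
  = 1.5000 bits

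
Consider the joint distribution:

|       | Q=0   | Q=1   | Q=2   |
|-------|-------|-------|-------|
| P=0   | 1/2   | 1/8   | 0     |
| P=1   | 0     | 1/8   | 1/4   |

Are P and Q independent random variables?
Marginal P(P) (row sums):
  P(P=0) = 1/2 + 1/8 + 0 = 5/8
  P(P=1) = 0 + 1/8 + 1/4 = 3/8
Marginal P(Q) (column sums):
  P(Q=0) = 1/2 + 0 = 1/2
  P(Q=1) = 1/8 + 1/8 = 1/4
  P(Q=2) = 0 + 1/4 = 1/4

P and Q are independent iff P(P=i,Q=j) = P(P=i)·P(Q=j) for every cell.
  P(P=0)·P(Q=0) = 5/8 × 1/2 = 5/16, but P(P=0,Q=0) = 1/2 ✗

No, P and Q are not independent. Quantitatively, I(P;Q) > 0:

H(P) = -[(5/8)·log₂(5/8) + (3/8)·log₂(3/8)]
  = 0.4238 + 0.5306
  = 0.9544 bits
H(Q) = -[(1/2)·log₂(1/2) + (1/4)·log₂(1/4) + (1/4)·log₂(1/4)]
  = 0.5000 + 0.5000 + 0.5000
  = 1.5000 bits
H(P,Q) = -[(1/2)·log₂(1/2) + (1/8)·log₂(1/8) + (1/8)·log₂(1/8) + (1/4)·log₂(1/4)]
  = 0.5000 + 0.3750 + 0.3750 + 0.5000
  = 1.7500 bits
I(P;Q) = H(P) + H(Q) - H(P,Q) = 0.9544 + 1.5000 - 1.7500 = 0.7044 bits > 0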